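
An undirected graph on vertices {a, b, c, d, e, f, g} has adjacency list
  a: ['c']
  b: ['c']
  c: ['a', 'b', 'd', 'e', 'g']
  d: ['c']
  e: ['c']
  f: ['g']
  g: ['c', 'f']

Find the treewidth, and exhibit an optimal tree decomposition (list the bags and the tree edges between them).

Treewidth 1.
Bags: B1 = {a, c}  B2 = {c, g}  B3 = {b, c}  B4 = {c, d}  B5 = {c, e}  B6 = {f, g}
Tree: B1–B2, B1–B3, B1–B4, B3–B5, B2–B6

Each bag holds 2 vertices, so the decomposition has width 1, which upper-bounds the treewidth. Since G has at least one edge (e.g. c–a), it is not an edgeless graph, so tw(G) ≥ 1. Hence tw(G) = 1 exactly.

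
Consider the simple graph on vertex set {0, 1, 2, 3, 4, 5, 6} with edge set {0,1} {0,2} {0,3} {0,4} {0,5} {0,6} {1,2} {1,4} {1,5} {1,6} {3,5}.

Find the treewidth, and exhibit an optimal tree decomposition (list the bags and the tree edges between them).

Each bag holds 3 vertices, so the decomposition has width 2, which upper-bounds the treewidth. Conversely, {0, 1, 2} is a clique of size 3, and the vertices of any clique must share a bag in every tree decomposition; so some bag has ≥ 3 vertices and tw(G) ≥ 2. Therefore the treewidth is 2.

Treewidth 2.
One such decomposition:
Bags: B1 = {0, 1, 5}  B2 = {0, 3, 5}  B3 = {0, 1, 4}  B4 = {0, 1, 2}  B5 = {0, 1, 6}
Tree: B1–B2, B1–B3, B1–B4, B1–B5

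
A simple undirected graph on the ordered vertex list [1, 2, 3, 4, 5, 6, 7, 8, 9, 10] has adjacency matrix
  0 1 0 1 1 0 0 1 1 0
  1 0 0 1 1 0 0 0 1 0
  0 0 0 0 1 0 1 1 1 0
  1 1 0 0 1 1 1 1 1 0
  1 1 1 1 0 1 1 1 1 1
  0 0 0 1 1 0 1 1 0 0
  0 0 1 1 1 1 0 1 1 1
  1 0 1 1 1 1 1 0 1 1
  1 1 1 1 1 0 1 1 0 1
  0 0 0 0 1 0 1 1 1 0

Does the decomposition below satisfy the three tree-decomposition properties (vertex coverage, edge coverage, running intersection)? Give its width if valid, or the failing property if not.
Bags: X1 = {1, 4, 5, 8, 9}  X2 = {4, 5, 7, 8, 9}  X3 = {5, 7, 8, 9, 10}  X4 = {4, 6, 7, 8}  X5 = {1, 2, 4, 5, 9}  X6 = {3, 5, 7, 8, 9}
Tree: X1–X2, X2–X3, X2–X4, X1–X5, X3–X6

No — edge (5,6) lies in no bag.

A tree decomposition must satisfy three properties: every vertex lies in some bag; for every edge, both endpoints lie together in some bag; and for every vertex, the bags containing it form a connected subtree. Here edge (5,6) lies in no bag, so the decomposition is invalid.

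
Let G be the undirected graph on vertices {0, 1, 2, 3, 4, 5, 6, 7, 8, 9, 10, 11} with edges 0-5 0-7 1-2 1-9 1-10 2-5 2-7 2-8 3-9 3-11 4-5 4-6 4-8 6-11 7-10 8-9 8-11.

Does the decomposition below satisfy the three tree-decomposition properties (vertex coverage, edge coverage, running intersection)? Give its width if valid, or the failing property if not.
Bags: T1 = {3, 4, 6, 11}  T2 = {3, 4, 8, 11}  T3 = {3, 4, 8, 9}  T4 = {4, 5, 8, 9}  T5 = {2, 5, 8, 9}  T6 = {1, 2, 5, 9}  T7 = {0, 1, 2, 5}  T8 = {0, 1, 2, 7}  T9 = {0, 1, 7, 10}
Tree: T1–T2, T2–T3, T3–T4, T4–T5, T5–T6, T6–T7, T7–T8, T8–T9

Checking the three conditions: (i) the bags cover all of {0, 1, 2, 3, 4, 5, 6, 7, 8, 9, 10, 11}; (ii) for each edge, some bag contains both endpoints; (iii) the bags containing any fixed vertex form a subtree. All hold, so the decomposition is valid with width 4 − 1 = 3.

Yes; width 3.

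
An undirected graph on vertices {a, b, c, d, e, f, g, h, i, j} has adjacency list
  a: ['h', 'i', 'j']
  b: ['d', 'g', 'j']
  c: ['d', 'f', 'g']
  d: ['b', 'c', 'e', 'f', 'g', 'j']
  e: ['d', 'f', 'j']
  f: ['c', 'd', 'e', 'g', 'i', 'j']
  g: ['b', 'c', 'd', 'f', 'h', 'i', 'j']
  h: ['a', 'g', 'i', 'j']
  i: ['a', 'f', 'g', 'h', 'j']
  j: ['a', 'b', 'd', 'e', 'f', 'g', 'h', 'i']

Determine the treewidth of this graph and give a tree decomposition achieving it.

Every bag has size at most 4, so the width is 4 − 1 = 3 and tw(G) ≤ 3. On the other hand G contains the 4-clique {d, f, g, j}. A clique must lie in a single bag of any decomposition, so no decomposition can have width below 3. Combining the bounds, tw(G) = 3.

Treewidth 3.
One optimal decomposition is:
Bags: B1 = {d, e, f, j}  B2 = {d, f, g, j}  B3 = {f, g, i, j}  B4 = {c, d, f, g}  B5 = {b, d, g, j}  B6 = {g, h, i, j}  B7 = {a, h, i, j}
Tree: B1–B2, B2–B3, B2–B4, B2–B5, B3–B6, B6–B7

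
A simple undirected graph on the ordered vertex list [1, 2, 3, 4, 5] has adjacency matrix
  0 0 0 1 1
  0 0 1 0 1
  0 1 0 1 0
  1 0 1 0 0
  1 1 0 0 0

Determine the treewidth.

A width-2 tree decomposition is:
Bags: B1 = {1, 2, 5}  B2 = {1, 2, 4}  B3 = {2, 3, 4}
Tree: B1–B2, B2–B3
The largest bag has 3 vertices, giving width 2; this decomposition certifies tw(G) ≤ 2. The edges 2–5–1–4–3–2 form a cycle, so G is not a tree and its treewidth is at least 2. Therefore the treewidth is 2.

2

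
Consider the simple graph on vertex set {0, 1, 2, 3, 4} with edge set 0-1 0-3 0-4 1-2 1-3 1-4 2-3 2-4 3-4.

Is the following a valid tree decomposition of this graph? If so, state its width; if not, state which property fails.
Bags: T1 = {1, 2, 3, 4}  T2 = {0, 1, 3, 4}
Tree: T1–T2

Yes; width 3.

Vertex coverage: the bags together contain {0, 1, 2, 3, 4}, the full vertex set. Edge coverage: each edge of G has both endpoints in at least one bag. Running intersection: for every vertex, the bags containing it form a connected subtree. All three properties hold, so this is a valid tree decomposition of width max|bag| − 1 = 3, and hence tw(G) ≤ 3.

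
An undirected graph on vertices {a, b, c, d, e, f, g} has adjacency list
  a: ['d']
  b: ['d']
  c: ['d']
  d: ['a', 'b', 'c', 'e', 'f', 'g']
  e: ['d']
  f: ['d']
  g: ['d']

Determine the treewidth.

A width-1 tree decomposition is:
Bags: B1 = {d, e}  B2 = {d, g}  B3 = {c, d}  B4 = {d, f}  B5 = {b, d}  B6 = {a, d}
Tree: B1–B2, B1–B3, B1–B4, B4–B5, B3–B6
The largest bag has 2 vertices, giving width 1; this decomposition certifies tw(G) ≤ 1. Any graph with an edge has treewidth ≥ 1, and G has the edge d–e. Hence tw(G) = 1 exactly.

1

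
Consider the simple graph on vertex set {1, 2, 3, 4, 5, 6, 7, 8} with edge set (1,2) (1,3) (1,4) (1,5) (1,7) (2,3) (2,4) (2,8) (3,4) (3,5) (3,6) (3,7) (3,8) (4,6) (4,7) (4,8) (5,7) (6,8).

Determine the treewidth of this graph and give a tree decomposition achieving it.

Treewidth 3.
Bags: B1 = {1, 2, 3, 4}  B2 = {2, 3, 4, 8}  B3 = {1, 3, 4, 7}  B4 = {1, 3, 5, 7}  B5 = {3, 4, 6, 8}
Tree: B1–B2, B1–B3, B3–B4, B2–B5

Each bag holds 4 vertices, so the decomposition has width 3, which upper-bounds the treewidth. Conversely, {2, 3, 4, 8} is a clique of size 4, and the vertices of any clique must share a bag in every tree decomposition; so some bag has ≥ 4 vertices and tw(G) ≥ 3. The upper and lower bounds meet at 3, so that is the treewidth.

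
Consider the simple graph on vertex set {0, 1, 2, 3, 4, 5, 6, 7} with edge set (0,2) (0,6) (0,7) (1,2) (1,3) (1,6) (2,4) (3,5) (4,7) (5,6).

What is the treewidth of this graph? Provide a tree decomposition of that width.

Each bag holds 3 vertices, so the decomposition has width 2, which upper-bounds the treewidth. The edges 3–5–6–1–3 form a cycle, so G is not a tree and its treewidth is at least 2. Therefore the treewidth is 2.

Treewidth 2.
One optimal decomposition is:
Bags: B1 = {1, 3, 5}  B2 = {1, 5, 6}  B3 = {1, 2, 6}  B4 = {0, 2, 6}  B5 = {0, 2, 4}  B6 = {0, 4, 7}
Tree: B1–B2, B2–B3, B3–B4, B4–B5, B5–B6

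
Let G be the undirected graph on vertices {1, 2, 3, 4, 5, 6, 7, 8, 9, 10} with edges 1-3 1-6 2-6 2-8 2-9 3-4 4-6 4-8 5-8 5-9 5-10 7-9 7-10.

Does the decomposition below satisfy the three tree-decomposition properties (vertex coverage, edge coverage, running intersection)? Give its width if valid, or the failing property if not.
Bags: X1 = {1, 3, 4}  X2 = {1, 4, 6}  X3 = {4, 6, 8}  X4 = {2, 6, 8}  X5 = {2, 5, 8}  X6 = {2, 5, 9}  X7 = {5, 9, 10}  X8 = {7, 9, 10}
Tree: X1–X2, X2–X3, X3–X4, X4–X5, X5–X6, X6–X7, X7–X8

Yes; width 2.

Vertex coverage: the bags together contain {1, 2, 3, 4, 5, 6, 7, 8, 9, 10}, the full vertex set. Edge coverage: each edge of G has both endpoints in at least one bag. Running intersection: for every vertex, the bags containing it form a connected subtree. All three properties hold, so this is a valid tree decomposition of width max|bag| − 1 = 2, and hence tw(G) ≤ 2.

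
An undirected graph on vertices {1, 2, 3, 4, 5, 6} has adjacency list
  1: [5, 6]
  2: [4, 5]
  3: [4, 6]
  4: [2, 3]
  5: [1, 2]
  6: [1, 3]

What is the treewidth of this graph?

2

A width-2 tree decomposition is:
Bags: B1 = {2, 4, 5}  B2 = {3, 4, 5}  B3 = {3, 5, 6}  B4 = {1, 5, 6}
Tree: B1–B2, B2–B3, B3–B4
Each bag holds 3 vertices, so the decomposition has width 2, which upper-bounds the treewidth. The edges 5–2–4–3–6–1–5 form a cycle, so G is not a tree and its treewidth is at least 2. Combining the bounds, tw(G) = 2.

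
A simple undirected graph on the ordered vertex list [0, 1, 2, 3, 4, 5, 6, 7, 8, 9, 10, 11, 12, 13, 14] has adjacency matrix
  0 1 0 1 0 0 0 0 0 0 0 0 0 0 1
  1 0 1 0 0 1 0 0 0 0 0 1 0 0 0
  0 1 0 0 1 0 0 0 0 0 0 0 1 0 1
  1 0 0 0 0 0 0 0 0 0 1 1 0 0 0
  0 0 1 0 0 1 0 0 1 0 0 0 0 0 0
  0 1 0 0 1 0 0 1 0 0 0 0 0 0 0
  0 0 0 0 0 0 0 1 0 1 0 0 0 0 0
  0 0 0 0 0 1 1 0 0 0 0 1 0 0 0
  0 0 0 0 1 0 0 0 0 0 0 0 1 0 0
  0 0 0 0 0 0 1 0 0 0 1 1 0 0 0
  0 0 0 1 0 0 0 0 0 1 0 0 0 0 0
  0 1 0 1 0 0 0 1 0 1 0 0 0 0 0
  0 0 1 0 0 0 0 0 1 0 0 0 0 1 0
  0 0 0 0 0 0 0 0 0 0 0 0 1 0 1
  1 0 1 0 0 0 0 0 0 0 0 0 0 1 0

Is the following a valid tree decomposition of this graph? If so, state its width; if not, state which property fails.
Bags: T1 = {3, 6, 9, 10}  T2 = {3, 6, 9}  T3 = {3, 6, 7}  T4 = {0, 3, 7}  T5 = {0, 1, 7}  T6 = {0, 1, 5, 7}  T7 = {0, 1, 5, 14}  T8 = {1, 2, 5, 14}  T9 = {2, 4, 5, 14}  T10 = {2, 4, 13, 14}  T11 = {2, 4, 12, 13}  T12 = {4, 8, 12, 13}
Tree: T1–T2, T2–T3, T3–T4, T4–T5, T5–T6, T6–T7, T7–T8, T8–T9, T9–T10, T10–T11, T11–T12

A tree decomposition must satisfy three properties: every vertex lies in some bag; for every edge, both endpoints lie together in some bag; and for every vertex, the bags containing it form a connected subtree. Here vertex 11 appears in no bag, so the decomposition is invalid.

No — vertex 11 appears in no bag.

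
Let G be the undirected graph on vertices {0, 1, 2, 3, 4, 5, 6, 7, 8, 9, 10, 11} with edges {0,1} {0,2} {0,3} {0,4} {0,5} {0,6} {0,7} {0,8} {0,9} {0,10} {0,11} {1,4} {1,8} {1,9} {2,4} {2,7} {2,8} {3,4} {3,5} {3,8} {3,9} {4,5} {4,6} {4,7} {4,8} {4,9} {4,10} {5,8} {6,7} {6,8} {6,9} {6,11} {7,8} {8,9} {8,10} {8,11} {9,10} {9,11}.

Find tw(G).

A width-4 tree decomposition is:
Bags: B1 = {0, 4, 6, 8, 9}  B2 = {0, 4, 6, 7, 8}  B3 = {0, 3, 4, 8, 9}  B4 = {0, 3, 4, 5, 8}  B5 = {0, 6, 8, 9, 11}  B6 = {0, 2, 4, 7, 8}  B7 = {0, 1, 4, 8, 9}  B8 = {0, 4, 8, 9, 10}
Tree: B1–B2, B1–B3, B3–B4, B1–B5, B2–B6, B1–B7, B7–B8
The largest bag has 5 vertices, giving width 4; this decomposition certifies tw(G) ≤ 4. Conversely, {0, 6, 8, 9, 11} is a clique of size 5, and the vertices of any clique must share a bag in every tree decomposition; so some bag has ≥ 5 vertices and tw(G) ≥ 4. Therefore the treewidth is 4.

4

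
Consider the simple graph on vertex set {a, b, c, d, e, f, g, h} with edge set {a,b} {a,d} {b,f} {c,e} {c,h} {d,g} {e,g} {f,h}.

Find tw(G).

A width-2 tree decomposition is:
Bags: B1 = {a, b, f}  B2 = {a, d, f}  B3 = {d, f, g}  B4 = {e, f, g}  B5 = {c, e, f}  B6 = {c, f, h}
Tree: B1–B2, B2–B3, B3–B4, B4–B5, B5–B6
The largest bag has 3 vertices, giving width 2; this decomposition certifies tw(G) ≤ 2. For the lower bound, G contains the cycle f–b–a–d–g–e–c–h–f, so G is not a forest; only forests have treewidth ≤ 1, hence tw(G) ≥ 2. The upper and lower bounds meet at 2, so that is the treewidth.

2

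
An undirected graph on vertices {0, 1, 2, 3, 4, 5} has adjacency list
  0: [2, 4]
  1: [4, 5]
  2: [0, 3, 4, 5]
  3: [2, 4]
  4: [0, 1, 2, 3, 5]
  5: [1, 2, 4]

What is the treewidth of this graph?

2

A width-2 tree decomposition is:
Bags: B1 = {2, 4, 5}  B2 = {0, 2, 4}  B3 = {2, 3, 4}  B4 = {1, 4, 5}
Tree: B1–B2, B2–B3, B1–B4
Each bag holds 3 vertices, so the decomposition has width 2, which upper-bounds the treewidth. For the lower bound, the 3 vertices {1, 4, 5} are pairwise adjacent, and any tree decomposition puts a clique entirely inside one bag — forcing width ≥ 2. Therefore the treewidth is 2.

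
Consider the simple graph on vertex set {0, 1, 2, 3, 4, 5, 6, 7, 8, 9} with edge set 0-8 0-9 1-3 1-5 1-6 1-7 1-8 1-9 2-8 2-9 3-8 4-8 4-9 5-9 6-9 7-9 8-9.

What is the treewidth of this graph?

2

A width-2 tree decomposition is:
Bags: B1 = {1, 8, 9}  B2 = {2, 8, 9}  B3 = {4, 8, 9}  B4 = {1, 7, 9}  B5 = {1, 5, 9}  B6 = {1, 6, 9}  B7 = {0, 8, 9}  B8 = {1, 3, 8}
Tree: B1–B2, B2–B3, B1–B4, B1–B5, B1–B6, B3–B7, B1–B8
The largest bag has 3 vertices, giving width 2; this decomposition certifies tw(G) ≤ 2. Conversely, {0, 8, 9} is a clique of size 3, and the vertices of any clique must share a bag in every tree decomposition; so some bag has ≥ 3 vertices and tw(G) ≥ 2. Combining the bounds, tw(G) = 2.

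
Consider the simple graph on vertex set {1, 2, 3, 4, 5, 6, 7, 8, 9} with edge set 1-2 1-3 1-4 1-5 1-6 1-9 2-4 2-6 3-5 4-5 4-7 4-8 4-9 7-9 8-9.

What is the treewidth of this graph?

2

A width-2 tree decomposition is:
Bags: B1 = {1, 4, 9}  B2 = {1, 2, 4}  B3 = {1, 2, 6}  B4 = {1, 4, 5}  B5 = {1, 3, 5}  B6 = {4, 8, 9}  B7 = {4, 7, 9}
Tree: B1–B2, B2–B3, B2–B4, B4–B5, B1–B6, B6–B7
Every bag has size at most 3, so the width is 3 − 1 = 2 and tw(G) ≤ 2. On the other hand G contains the 3-clique {4, 8, 9}. A clique must lie in a single bag of any decomposition, so no decomposition can have width below 2. The upper and lower bounds meet at 2, so that is the treewidth.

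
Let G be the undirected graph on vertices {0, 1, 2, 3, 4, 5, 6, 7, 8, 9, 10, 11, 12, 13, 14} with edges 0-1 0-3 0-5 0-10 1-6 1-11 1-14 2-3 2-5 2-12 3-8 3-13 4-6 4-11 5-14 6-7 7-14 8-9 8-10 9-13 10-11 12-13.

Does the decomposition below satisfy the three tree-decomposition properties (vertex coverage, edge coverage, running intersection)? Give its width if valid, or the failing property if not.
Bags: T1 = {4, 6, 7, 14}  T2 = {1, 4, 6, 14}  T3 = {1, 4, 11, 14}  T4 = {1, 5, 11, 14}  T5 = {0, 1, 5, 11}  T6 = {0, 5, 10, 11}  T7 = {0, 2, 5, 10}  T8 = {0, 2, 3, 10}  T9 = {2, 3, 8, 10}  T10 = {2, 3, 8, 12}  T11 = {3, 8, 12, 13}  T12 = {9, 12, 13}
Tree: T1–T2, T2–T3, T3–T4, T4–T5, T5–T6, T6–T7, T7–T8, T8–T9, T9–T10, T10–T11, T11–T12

No — edge (8,9) lies in no bag.

A tree decomposition must satisfy three properties: every vertex lies in some bag; for every edge, both endpoints lie together in some bag; and for every vertex, the bags containing it form a connected subtree. Here edge (8,9) lies in no bag, so the decomposition is invalid.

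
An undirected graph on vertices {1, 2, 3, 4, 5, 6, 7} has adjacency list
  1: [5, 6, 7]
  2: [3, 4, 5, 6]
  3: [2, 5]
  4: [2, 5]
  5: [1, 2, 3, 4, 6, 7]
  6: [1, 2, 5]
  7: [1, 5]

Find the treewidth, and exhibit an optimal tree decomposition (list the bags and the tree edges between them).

Each bag holds 3 vertices, so the decomposition has width 2, which upper-bounds the treewidth. Conversely, {1, 5, 6} is a clique of size 3, and the vertices of any clique must share a bag in every tree decomposition; so some bag has ≥ 3 vertices and tw(G) ≥ 2. Therefore the treewidth is 2.

Treewidth 2.
One such decomposition:
Bags: B1 = {2, 3, 5}  B2 = {2, 4, 5}  B3 = {2, 5, 6}  B4 = {1, 5, 6}  B5 = {1, 5, 7}
Tree: B1–B2, B2–B3, B3–B4, B4–B5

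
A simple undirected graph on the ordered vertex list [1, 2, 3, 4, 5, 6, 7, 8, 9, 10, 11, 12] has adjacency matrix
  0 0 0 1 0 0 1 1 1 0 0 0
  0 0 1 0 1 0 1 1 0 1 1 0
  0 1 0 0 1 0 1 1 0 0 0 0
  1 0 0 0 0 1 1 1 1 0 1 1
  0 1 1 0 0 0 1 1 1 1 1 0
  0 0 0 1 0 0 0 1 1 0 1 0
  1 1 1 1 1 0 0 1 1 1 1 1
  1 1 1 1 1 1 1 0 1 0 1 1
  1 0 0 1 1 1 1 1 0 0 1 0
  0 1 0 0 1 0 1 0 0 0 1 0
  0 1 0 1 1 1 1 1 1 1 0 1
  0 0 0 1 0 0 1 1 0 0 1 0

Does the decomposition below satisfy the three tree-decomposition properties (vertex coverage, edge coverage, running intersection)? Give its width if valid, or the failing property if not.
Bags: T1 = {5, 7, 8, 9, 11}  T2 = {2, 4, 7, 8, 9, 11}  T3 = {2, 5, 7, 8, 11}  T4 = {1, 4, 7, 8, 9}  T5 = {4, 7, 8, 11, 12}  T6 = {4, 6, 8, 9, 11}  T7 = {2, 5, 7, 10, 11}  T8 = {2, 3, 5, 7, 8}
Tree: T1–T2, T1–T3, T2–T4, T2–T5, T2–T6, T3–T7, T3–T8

A tree decomposition must satisfy three properties: every vertex lies in some bag; for every edge, both endpoints lie together in some bag; and for every vertex, the bags containing it form a connected subtree. Here bags containing vertex 2 are not connected in the tree, so the decomposition is invalid.

No — bags containing vertex 2 are not connected in the tree.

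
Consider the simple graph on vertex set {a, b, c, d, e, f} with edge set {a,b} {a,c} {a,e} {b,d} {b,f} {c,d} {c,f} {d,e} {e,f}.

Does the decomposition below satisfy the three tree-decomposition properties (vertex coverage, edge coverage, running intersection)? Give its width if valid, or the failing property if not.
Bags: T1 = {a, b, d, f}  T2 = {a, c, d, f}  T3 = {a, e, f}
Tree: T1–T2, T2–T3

No — edge (d,e) lies in no bag.

A tree decomposition must satisfy three properties: every vertex lies in some bag; for every edge, both endpoints lie together in some bag; and for every vertex, the bags containing it form a connected subtree. Here edge (d,e) lies in no bag, so the decomposition is invalid.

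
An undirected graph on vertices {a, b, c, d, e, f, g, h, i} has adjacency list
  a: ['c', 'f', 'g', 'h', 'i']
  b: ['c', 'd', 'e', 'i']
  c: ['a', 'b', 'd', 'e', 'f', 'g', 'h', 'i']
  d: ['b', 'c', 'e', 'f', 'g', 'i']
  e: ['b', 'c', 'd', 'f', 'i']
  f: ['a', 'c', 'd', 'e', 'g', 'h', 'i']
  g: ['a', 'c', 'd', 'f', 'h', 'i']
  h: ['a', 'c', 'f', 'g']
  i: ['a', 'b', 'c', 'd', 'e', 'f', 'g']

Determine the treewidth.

A width-4 tree decomposition is:
Bags: B1 = {c, d, f, g, i}  B2 = {c, d, e, f, i}  B3 = {b, c, d, e, i}  B4 = {a, c, f, g, i}  B5 = {a, c, f, g, h}
Tree: B1–B2, B2–B3, B1–B4, B4–B5
Every bag has size at most 5, so the width is 5 − 1 = 4 and tw(G) ≤ 4. Conversely, {c, d, f, g, i} is a clique of size 5, and the vertices of any clique must share a bag in every tree decomposition; so some bag has ≥ 5 vertices and tw(G) ≥ 4. Combining the bounds, tw(G) = 4.

4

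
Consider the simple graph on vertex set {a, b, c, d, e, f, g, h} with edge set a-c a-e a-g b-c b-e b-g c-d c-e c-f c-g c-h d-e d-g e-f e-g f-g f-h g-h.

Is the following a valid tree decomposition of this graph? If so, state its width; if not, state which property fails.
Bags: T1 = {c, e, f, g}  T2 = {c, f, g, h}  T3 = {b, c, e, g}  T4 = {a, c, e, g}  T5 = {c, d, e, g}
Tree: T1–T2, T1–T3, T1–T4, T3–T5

Yes; width 3.

Checking the three conditions: (i) the bags cover all of {a, b, c, d, e, f, g, h}; (ii) for each edge, some bag contains both endpoints; (iii) the bags containing any fixed vertex form a subtree. All hold, so the decomposition is valid with width 4 − 1 = 3.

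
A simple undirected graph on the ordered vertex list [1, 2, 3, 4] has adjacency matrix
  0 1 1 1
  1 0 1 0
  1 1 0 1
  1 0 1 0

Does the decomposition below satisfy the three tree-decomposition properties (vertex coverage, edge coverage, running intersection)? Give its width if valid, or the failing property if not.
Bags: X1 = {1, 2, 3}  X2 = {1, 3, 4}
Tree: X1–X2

Every vertex of G appears in some bag (union = {1, 2, 3, 4}); every edge is covered by a bag; and for each vertex v the set of bags containing v is connected in the bag tree. The decomposition is therefore valid. The largest bag has 3 vertices, so the width is 2.

Yes; width 2.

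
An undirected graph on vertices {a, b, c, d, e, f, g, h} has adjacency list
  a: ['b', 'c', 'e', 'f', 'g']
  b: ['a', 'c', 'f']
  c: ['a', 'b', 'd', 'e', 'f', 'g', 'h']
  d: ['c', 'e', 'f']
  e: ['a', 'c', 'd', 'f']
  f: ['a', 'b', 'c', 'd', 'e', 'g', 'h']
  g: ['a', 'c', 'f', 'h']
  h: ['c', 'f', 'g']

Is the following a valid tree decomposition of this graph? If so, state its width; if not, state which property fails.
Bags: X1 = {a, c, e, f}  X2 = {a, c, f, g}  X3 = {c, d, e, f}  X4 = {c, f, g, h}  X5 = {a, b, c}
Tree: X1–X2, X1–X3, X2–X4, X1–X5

No — edge (f,b) lies in no bag.

A tree decomposition must satisfy three properties: every vertex lies in some bag; for every edge, both endpoints lie together in some bag; and for every vertex, the bags containing it form a connected subtree. Here edge (f,b) lies in no bag, so the decomposition is invalid.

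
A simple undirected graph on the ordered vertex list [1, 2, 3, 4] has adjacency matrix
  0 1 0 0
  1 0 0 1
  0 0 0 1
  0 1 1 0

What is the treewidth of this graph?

A width-1 tree decomposition is:
Bags: B1 = {1, 2}  B2 = {2, 4}  B3 = {3, 4}
Tree: B1–B2, B2–B3
Every bag has size at most 2, so the width is 2 − 1 = 1 and tw(G) ≤ 1. Since G has at least one edge (e.g. 1–2), it is not an edgeless graph, so tw(G) ≥ 1. The upper and lower bounds meet at 1, so that is the treewidth.

1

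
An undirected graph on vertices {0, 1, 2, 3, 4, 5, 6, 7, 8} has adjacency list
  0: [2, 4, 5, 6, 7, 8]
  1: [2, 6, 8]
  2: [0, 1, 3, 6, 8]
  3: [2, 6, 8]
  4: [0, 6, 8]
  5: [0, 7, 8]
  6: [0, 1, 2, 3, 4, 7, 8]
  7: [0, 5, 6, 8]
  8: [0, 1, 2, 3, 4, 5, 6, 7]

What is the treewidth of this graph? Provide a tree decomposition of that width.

The largest bag has 4 vertices, giving width 3; this decomposition certifies tw(G) ≤ 3. On the other hand G contains the 4-clique {0, 5, 7, 8}. A clique must lie in a single bag of any decomposition, so no decomposition can have width below 3. Hence tw(G) = 3 exactly.

Treewidth 3.
One such decomposition:
Bags: B1 = {0, 5, 7, 8}  B2 = {0, 6, 7, 8}  B3 = {0, 2, 6, 8}  B4 = {1, 2, 6, 8}  B5 = {0, 4, 6, 8}  B6 = {2, 3, 6, 8}
Tree: B1–B2, B2–B3, B3–B4, B3–B5, B4–B6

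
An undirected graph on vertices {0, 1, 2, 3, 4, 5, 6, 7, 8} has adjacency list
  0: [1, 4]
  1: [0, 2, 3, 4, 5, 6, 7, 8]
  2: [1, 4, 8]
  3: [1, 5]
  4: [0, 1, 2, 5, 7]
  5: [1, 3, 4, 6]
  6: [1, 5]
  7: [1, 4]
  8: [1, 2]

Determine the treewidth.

A width-2 tree decomposition is:
Bags: B1 = {1, 5, 6}  B2 = {1, 4, 5}  B3 = {1, 2, 4}  B4 = {1, 2, 8}  B5 = {1, 3, 5}  B6 = {0, 1, 4}  B7 = {1, 4, 7}
Tree: B1–B2, B2–B3, B3–B4, B2–B5, B3–B6, B6–B7
Every bag has size at most 3, so the width is 3 − 1 = 2 and tw(G) ≤ 2. Conversely, {1, 2, 8} is a clique of size 3, and the vertices of any clique must share a bag in every tree decomposition; so some bag has ≥ 3 vertices and tw(G) ≥ 2. Combining the bounds, tw(G) = 2.

2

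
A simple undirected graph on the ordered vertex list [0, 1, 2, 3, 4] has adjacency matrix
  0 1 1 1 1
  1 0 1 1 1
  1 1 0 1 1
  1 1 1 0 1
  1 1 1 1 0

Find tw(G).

4

A width-4 tree decomposition is:
Bags: B1 = {0, 1, 2, 3, 4}
Tree: (single bag)
A single bag containing all 5 vertices is trivially a valid decomposition of width 4. Conversely, {0, 1, 2, 3, 4} is a clique of size 5, and the vertices of any clique must share a bag in every tree decomposition; so some bag has ≥ 5 vertices and tw(G) ≥ 4. The upper and lower bounds meet at 4, so that is the treewidth.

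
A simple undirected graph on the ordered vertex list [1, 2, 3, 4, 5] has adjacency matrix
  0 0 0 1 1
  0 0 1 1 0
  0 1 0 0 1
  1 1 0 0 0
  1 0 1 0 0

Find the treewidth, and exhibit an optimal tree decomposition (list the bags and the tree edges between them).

The largest bag has 3 vertices, giving width 2; this decomposition certifies tw(G) ≤ 2. Since 5–3–2–4–1–5 is a cycle in G, G is not acyclic. Forests are exactly the graphs of treewidth ≤ 1, so tw(G) ≥ 2. Therefore the treewidth is 2.

Treewidth 2.
One such decomposition:
Bags: B1 = {2, 3, 5}  B2 = {2, 4, 5}  B3 = {1, 4, 5}
Tree: B1–B2, B2–B3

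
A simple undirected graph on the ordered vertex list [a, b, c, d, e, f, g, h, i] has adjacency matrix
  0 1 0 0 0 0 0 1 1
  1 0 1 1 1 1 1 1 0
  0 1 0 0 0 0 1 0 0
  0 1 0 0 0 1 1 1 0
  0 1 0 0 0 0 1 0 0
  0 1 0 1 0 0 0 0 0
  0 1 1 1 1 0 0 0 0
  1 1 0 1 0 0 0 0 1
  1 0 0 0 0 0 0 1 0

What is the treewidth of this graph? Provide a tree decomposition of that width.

Every bag has size at most 3, so the width is 3 − 1 = 2 and tw(G) ≤ 2. Conversely, {b, d, g} is a clique of size 3, and the vertices of any clique must share a bag in every tree decomposition; so some bag has ≥ 3 vertices and tw(G) ≥ 2. Combining the bounds, tw(G) = 2.

Treewidth 2.
Bags: B1 = {b, d, h}  B2 = {b, d, g}  B3 = {b, c, g}  B4 = {a, b, h}  B5 = {b, d, f}  B6 = {b, e, g}  B7 = {a, h, i}
Tree: B1–B2, B2–B3, B1–B4, B2–B5, B3–B6, B4–B7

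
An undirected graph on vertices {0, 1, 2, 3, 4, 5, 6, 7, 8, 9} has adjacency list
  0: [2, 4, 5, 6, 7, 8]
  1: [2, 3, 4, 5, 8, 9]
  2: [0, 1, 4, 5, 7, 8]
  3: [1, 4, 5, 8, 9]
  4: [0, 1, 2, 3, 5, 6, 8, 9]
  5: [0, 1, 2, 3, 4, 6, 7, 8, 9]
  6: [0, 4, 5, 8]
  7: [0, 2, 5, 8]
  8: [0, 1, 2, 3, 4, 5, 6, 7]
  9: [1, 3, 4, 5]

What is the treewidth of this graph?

A width-4 tree decomposition is:
Bags: B1 = {0, 2, 4, 5, 8}  B2 = {1, 2, 4, 5, 8}  B3 = {1, 3, 4, 5, 8}  B4 = {1, 3, 4, 5, 9}  B5 = {0, 2, 5, 7, 8}  B6 = {0, 4, 5, 6, 8}
Tree: B1–B2, B2–B3, B3–B4, B1–B5, B1–B6
Each bag holds 5 vertices, so the decomposition has width 4, which upper-bounds the treewidth. On the other hand G contains the 5-clique {0, 2, 4, 5, 8}. A clique must lie in a single bag of any decomposition, so no decomposition can have width below 4. Combining the bounds, tw(G) = 4.

4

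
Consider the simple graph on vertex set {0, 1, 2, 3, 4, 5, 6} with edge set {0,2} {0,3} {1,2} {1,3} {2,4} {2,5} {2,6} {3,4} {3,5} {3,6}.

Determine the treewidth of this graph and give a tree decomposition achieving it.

Treewidth 2.
One optimal decomposition is:
Bags: B1 = {2, 3, 5}  B2 = {1, 2, 3}  B3 = {2, 3, 6}  B4 = {0, 2, 3}  B5 = {2, 3, 4}
Tree: B1–B2, B2–B3, B3–B4, B4–B5

Each bag holds 3 vertices, so the decomposition has width 2, which upper-bounds the treewidth. Since 2–5–3–1–2 is a cycle in G, G is not acyclic. Forests are exactly the graphs of treewidth ≤ 1, so tw(G) ≥ 2. Hence tw(G) = 2 exactly.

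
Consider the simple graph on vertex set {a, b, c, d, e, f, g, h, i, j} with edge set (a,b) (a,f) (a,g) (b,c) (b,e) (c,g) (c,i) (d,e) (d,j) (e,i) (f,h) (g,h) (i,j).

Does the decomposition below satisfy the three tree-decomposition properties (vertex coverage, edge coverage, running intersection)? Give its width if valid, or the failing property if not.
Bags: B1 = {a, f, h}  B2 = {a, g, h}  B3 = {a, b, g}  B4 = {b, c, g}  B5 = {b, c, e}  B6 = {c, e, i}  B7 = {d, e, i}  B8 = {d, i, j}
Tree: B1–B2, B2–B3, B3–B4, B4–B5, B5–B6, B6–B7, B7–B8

Every vertex of G appears in some bag (union = {a, b, c, d, e, f, g, h, i, j}); every edge is covered by a bag; and for each vertex v the set of bags containing v is connected in the bag tree. The decomposition is therefore valid. The largest bag has 3 vertices, so the width is 2.

Yes; width 2.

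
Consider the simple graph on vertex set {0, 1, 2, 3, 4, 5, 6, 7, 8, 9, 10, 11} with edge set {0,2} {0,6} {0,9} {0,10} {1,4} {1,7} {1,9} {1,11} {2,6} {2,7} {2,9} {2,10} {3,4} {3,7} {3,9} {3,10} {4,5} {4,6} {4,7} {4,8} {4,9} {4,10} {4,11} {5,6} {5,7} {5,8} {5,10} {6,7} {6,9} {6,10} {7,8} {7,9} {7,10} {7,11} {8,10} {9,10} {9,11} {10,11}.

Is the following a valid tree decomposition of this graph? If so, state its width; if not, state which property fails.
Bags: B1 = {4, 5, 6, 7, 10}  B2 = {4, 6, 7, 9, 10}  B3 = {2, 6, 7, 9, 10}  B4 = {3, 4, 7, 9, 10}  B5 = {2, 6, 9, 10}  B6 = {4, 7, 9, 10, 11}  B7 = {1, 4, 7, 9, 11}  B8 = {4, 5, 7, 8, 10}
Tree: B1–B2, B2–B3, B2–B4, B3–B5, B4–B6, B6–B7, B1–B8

No — vertex 0 appears in no bag.

A tree decomposition must satisfy three properties: every vertex lies in some bag; for every edge, both endpoints lie together in some bag; and for every vertex, the bags containing it form a connected subtree. Here vertex 0 appears in no bag, so the decomposition is invalid.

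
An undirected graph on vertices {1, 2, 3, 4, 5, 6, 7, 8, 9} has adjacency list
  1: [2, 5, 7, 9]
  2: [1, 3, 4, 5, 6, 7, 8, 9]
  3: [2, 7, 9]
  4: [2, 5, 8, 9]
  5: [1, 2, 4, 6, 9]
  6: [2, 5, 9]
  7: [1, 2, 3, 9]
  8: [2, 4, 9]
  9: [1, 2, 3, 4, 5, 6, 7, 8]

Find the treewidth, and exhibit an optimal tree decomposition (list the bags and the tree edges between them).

Every bag has size at most 4, so the width is 4 − 1 = 3 and tw(G) ≤ 3. For the lower bound, the 4 vertices {2, 4, 8, 9} are pairwise adjacent, and any tree decomposition puts a clique entirely inside one bag — forcing width ≥ 3. Combining the bounds, tw(G) = 3.

Treewidth 3.
Bags: B1 = {1, 2, 7, 9}  B2 = {1, 2, 5, 9}  B3 = {2, 4, 5, 9}  B4 = {2, 5, 6, 9}  B5 = {2, 3, 7, 9}  B6 = {2, 4, 8, 9}
Tree: B1–B2, B2–B3, B2–B4, B1–B5, B3–B6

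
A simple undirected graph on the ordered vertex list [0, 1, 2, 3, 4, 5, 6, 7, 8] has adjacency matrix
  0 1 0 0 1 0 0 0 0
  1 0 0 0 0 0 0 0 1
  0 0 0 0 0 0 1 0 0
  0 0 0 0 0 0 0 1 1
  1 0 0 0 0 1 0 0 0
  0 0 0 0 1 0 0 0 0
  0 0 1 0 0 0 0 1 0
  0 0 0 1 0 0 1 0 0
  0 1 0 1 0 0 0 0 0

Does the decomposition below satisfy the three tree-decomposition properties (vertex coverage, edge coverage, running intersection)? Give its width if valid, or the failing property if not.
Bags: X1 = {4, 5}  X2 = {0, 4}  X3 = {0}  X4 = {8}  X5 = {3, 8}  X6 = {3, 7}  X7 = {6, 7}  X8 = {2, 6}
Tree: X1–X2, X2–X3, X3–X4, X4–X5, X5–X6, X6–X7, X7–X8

A tree decomposition must satisfy three properties: every vertex lies in some bag; for every edge, both endpoints lie together in some bag; and for every vertex, the bags containing it form a connected subtree. Here vertex 1 appears in no bag, so the decomposition is invalid.

No — vertex 1 appears in no bag.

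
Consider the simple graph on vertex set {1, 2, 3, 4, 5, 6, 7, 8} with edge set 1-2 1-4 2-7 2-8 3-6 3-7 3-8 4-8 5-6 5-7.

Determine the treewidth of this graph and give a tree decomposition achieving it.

Each bag holds 3 vertices, so the decomposition has width 2, which upper-bounds the treewidth. The edges 4–1–2–8–4 form a cycle, so G is not a tree and its treewidth is at least 2. Combining the bounds, tw(G) = 2.

Treewidth 2.
Bags: B1 = {1, 4, 8}  B2 = {1, 2, 8}  B3 = {2, 3, 8}  B4 = {2, 3, 7}  B5 = {3, 6, 7}  B6 = {5, 6, 7}
Tree: B1–B2, B2–B3, B3–B4, B4–B5, B5–B6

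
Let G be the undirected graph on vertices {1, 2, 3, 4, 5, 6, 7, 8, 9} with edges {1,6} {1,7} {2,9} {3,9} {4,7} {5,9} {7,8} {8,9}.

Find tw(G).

1

A width-1 tree decomposition is:
Bags: B1 = {2, 9}  B2 = {8, 9}  B3 = {7, 8}  B4 = {4, 7}  B5 = {3, 9}  B6 = {5, 9}  B7 = {1, 7}  B8 = {1, 6}
Tree: B1–B2, B2–B3, B3–B4, B1–B5, B5–B6, B3–B7, B7–B8
Every bag has size at most 2, so the width is 2 − 1 = 1 and tw(G) ≤ 1. Since G has at least one edge (e.g. 9–2), it is not an edgeless graph, so tw(G) ≥ 1. Hence tw(G) = 1 exactly.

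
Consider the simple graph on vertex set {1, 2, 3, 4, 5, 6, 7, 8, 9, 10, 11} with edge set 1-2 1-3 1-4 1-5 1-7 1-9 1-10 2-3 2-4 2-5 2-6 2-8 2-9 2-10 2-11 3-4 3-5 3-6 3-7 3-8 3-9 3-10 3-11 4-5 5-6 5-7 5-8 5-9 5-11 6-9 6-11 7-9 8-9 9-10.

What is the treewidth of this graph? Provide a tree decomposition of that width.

Treewidth 4.
One optimal decomposition is:
Bags: B1 = {1, 2, 3, 5, 9}  B2 = {2, 3, 5, 8, 9}  B3 = {1, 2, 3, 9, 10}  B4 = {2, 3, 5, 6, 9}  B5 = {2, 3, 5, 6, 11}  B6 = {1, 2, 3, 4, 5}  B7 = {1, 3, 5, 7, 9}
Tree: B1–B2, B1–B3, B1–B4, B4–B5, B1–B6, B1–B7

Each bag holds 5 vertices, so the decomposition has width 4, which upper-bounds the treewidth. On the other hand G contains the 5-clique {1, 2, 3, 9, 10}. A clique must lie in a single bag of any decomposition, so no decomposition can have width below 4. Combining the bounds, tw(G) = 4.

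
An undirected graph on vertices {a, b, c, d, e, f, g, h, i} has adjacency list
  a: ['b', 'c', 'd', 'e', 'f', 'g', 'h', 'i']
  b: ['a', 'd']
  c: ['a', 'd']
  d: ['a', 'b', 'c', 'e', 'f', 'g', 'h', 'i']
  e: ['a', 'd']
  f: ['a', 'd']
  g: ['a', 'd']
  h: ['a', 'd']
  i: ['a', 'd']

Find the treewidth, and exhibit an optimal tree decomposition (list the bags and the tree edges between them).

Treewidth 2.
One such decomposition:
Bags: B1 = {a, d, h}  B2 = {a, c, d}  B3 = {a, b, d}  B4 = {a, d, g}  B5 = {a, d, f}  B6 = {a, d, i}  B7 = {a, d, e}
Tree: B1–B2, B1–B3, B2–B4, B2–B5, B3–B6, B2–B7

Every bag has size at most 3, so the width is 3 − 1 = 2 and tw(G) ≤ 2. Conversely, {a, d, f} is a clique of size 3, and the vertices of any clique must share a bag in every tree decomposition; so some bag has ≥ 3 vertices and tw(G) ≥ 2. The upper and lower bounds meet at 2, so that is the treewidth.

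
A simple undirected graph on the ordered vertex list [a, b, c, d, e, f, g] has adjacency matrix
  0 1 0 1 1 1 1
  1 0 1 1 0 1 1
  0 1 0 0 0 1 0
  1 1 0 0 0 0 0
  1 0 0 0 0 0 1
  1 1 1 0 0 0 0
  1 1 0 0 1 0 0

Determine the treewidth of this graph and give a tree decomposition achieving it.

Treewidth 2.
One such decomposition:
Bags: B1 = {a, b, d}  B2 = {a, b, g}  B3 = {a, e, g}  B4 = {a, b, f}  B5 = {b, c, f}
Tree: B1–B2, B2–B3, B2–B4, B4–B5

Every bag has size at most 3, so the width is 3 − 1 = 2 and tw(G) ≤ 2. On the other hand G contains the 3-clique {b, c, f}. A clique must lie in a single bag of any decomposition, so no decomposition can have width below 2. Hence tw(G) = 2 exactly.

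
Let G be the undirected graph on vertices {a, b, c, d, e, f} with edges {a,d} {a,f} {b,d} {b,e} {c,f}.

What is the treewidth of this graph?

1

A width-1 tree decomposition is:
Bags: B1 = {c, f}  B2 = {a, f}  B3 = {a, d}  B4 = {b, d}  B5 = {b, e}
Tree: B1–B2, B2–B3, B3–B4, B4–B5
The largest bag has 2 vertices, giving width 1; this decomposition certifies tw(G) ≤ 1. Any graph with an edge has treewidth ≥ 1, and G has the edge c–f. Therefore the treewidth is 1.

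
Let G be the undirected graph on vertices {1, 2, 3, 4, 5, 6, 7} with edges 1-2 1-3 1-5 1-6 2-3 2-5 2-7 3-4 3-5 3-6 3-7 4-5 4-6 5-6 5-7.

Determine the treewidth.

3

A width-3 tree decomposition is:
Bags: B1 = {1, 2, 3, 5}  B2 = {1, 3, 5, 6}  B3 = {2, 3, 5, 7}  B4 = {3, 4, 5, 6}
Tree: B1–B2, B1–B3, B2–B4
Every bag has size at most 4, so the width is 4 − 1 = 3 and tw(G) ≤ 3. Conversely, {1, 2, 3, 5} is a clique of size 4, and the vertices of any clique must share a bag in every tree decomposition; so some bag has ≥ 4 vertices and tw(G) ≥ 3. Hence tw(G) = 3 exactly.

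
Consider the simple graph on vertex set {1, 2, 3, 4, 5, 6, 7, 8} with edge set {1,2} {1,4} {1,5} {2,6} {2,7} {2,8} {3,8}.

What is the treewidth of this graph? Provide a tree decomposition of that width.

Treewidth 1.
Bags: B1 = {2, 7}  B2 = {1, 2}  B3 = {1, 5}  B4 = {2, 6}  B5 = {1, 4}  B6 = {2, 8}  B7 = {3, 8}
Tree: B1–B2, B2–B3, B1–B4, B3–B5, B1–B6, B6–B7

Every bag has size at most 2, so the width is 2 − 1 = 1 and tw(G) ≤ 1. G has an edge, so its treewidth is at least 1. Therefore the treewidth is 1.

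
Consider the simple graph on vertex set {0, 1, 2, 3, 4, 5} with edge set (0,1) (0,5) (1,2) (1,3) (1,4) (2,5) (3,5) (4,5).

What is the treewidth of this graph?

2

A width-2 tree decomposition is:
Bags: B1 = {0, 1, 5}  B2 = {1, 3, 5}  B3 = {1, 4, 5}  B4 = {1, 2, 5}
Tree: B1–B2, B2–B3, B3–B4
Every bag has size at most 3, so the width is 3 − 1 = 2 and tw(G) ≤ 2. Since 0–5–3–1–0 is a cycle in G, G is not acyclic. Forests are exactly the graphs of treewidth ≤ 1, so tw(G) ≥ 2. Combining the bounds, tw(G) = 2.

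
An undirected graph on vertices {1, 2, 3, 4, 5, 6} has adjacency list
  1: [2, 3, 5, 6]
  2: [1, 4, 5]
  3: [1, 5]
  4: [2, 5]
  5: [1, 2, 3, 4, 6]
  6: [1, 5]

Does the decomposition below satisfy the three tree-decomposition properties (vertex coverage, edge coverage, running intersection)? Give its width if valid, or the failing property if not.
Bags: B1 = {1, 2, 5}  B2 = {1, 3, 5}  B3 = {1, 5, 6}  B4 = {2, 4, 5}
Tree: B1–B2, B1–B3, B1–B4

Checking the three conditions: (i) the bags cover all of {1, 2, 3, 4, 5, 6}; (ii) for each edge, some bag contains both endpoints; (iii) the bags containing any fixed vertex form a subtree. All hold, so the decomposition is valid with width 3 − 1 = 2.

Yes; width 2.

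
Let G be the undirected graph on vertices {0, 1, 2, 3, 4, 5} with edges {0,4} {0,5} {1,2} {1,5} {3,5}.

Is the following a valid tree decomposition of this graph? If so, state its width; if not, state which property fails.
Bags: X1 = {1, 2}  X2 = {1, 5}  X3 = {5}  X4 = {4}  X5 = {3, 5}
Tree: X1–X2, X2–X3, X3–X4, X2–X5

A tree decomposition must satisfy three properties: every vertex lies in some bag; for every edge, both endpoints lie together in some bag; and for every vertex, the bags containing it form a connected subtree. Here vertex 0 appears in no bag, so the decomposition is invalid.

No — vertex 0 appears in no bag.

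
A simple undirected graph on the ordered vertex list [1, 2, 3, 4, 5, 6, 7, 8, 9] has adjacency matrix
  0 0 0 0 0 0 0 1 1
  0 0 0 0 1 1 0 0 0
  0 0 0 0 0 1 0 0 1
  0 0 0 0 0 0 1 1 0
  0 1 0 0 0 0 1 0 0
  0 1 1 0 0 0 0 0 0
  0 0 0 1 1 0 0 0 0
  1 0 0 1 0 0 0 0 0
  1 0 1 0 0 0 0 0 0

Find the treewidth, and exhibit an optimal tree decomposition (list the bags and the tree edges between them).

Treewidth 2.
One optimal decomposition is:
Bags: B1 = {1, 4, 8}  B2 = {1, 4, 7}  B3 = {1, 5, 7}  B4 = {1, 2, 5}  B5 = {1, 2, 6}  B6 = {1, 3, 6}  B7 = {1, 3, 9}
Tree: B1–B2, B2–B3, B3–B4, B4–B5, B5–B6, B6–B7

Every bag has size at most 3, so the width is 3 − 1 = 2 and tw(G) ≤ 2. Since 1–8–4–7–5–2–6–3–9–1 is a cycle in G, G is not acyclic. Forests are exactly the graphs of treewidth ≤ 1, so tw(G) ≥ 2. Combining the bounds, tw(G) = 2.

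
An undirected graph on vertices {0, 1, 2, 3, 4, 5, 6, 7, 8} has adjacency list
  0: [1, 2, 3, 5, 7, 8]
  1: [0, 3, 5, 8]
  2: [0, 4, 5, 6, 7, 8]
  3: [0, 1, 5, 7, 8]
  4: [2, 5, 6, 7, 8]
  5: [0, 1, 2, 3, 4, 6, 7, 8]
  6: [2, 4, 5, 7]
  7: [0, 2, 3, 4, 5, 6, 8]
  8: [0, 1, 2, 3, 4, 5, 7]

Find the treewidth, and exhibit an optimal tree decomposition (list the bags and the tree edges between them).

Treewidth 4.
One optimal decomposition is:
Bags: B1 = {0, 1, 3, 5, 8}  B2 = {0, 3, 5, 7, 8}  B3 = {0, 2, 5, 7, 8}  B4 = {2, 4, 5, 7, 8}  B5 = {2, 4, 5, 6, 7}
Tree: B1–B2, B2–B3, B3–B4, B4–B5

The largest bag has 5 vertices, giving width 4; this decomposition certifies tw(G) ≤ 4. Conversely, {0, 1, 3, 5, 8} is a clique of size 5, and the vertices of any clique must share a bag in every tree decomposition; so some bag has ≥ 5 vertices and tw(G) ≥ 4. The upper and lower bounds meet at 4, so that is the treewidth.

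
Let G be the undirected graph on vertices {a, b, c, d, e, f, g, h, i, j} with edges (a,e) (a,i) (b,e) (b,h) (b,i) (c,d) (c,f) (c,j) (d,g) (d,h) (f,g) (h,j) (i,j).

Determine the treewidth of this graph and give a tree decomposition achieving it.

Treewidth 2.
One such decomposition:
Bags: B1 = {c, f, g}  B2 = {c, d, g}  B3 = {c, d, j}  B4 = {d, h, j}  B5 = {h, i, j}  B6 = {b, h, i}  B7 = {a, b, i}  B8 = {a, b, e}
Tree: B1–B2, B2–B3, B3–B4, B4–B5, B5–B6, B6–B7, B7–B8

The largest bag has 3 vertices, giving width 2; this decomposition certifies tw(G) ≤ 2. For the lower bound, G contains the cycle f–g–d–c–f, so G is not a forest; only forests have treewidth ≤ 1, hence tw(G) ≥ 2. Hence tw(G) = 2 exactly.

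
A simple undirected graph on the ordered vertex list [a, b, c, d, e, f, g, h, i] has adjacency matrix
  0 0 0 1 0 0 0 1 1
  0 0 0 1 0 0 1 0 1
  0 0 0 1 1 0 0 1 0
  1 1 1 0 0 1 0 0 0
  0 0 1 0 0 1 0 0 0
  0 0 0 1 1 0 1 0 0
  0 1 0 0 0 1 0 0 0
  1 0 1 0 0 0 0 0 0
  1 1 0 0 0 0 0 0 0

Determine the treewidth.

3

A width-3 tree decomposition is:
Bags: B1 = {c, e, f, g}  B2 = {c, d, f, g}  B3 = {b, c, d, g}  B4 = {b, c, d, h}  B5 = {a, b, d, h}  B6 = {a, b, h, i}
Tree: B1–B2, B2–B3, B3–B4, B4–B5, B5–B6
Each bag holds 4 vertices, so the decomposition has width 3, which upper-bounds the treewidth. For the lower bound: the 4 vertex sets {e,f,g}, {c}, {d}, {a,b,h,i} are disjoint, each induces a connected subgraph, and every pair is joined by at least one edge of G. Contracting each set to a single vertex therefore yields K_{4} as a minor, and since treewidth is minor-monotone, tw(G) ≥ tw(K_{4}) = 3. The upper and lower bounds meet at 3, so that is the treewidth.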